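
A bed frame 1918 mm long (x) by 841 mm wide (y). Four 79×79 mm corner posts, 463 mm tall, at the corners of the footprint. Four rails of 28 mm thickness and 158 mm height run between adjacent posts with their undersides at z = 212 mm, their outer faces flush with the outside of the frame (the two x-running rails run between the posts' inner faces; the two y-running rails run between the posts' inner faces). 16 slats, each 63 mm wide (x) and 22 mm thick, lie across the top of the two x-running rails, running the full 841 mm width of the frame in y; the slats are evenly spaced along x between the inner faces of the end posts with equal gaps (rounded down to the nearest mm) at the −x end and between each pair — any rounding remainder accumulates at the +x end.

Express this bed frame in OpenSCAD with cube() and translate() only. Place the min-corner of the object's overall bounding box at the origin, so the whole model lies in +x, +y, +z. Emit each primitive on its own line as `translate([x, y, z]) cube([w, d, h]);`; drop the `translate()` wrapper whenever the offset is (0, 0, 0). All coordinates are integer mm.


// slat z = rail_z + rail_h = 212 + 158 = 370
// slat gap = ⌊(1760 − 16·63) / 17⌋ = 44
cube([79, 79, 463]);
translate([0, 762, 0]) cube([79, 79, 463]);
translate([1839, 0, 0]) cube([79, 79, 463]);
translate([1839, 762, 0]) cube([79, 79, 463]);
translate([79, 0, 212]) cube([1760, 28, 158]);
translate([79, 813, 212]) cube([1760, 28, 158]);
translate([0, 79, 212]) cube([28, 683, 158]);
translate([1890, 79, 212]) cube([28, 683, 158]);
translate([123, 0, 370]) cube([63, 841, 22]);
translate([230, 0, 370]) cube([63, 841, 22]);
translate([337, 0, 370]) cube([63, 841, 22]);
translate([444, 0, 370]) cube([63, 841, 22]);
translate([551, 0, 370]) cube([63, 841, 22]);
translate([658, 0, 370]) cube([63, 841, 22]);
translate([765, 0, 370]) cube([63, 841, 22]);
translate([872, 0, 370]) cube([63, 841, 22]);
translate([979, 0, 370]) cube([63, 841, 22]);
translate([1086, 0, 370]) cube([63, 841, 22]);
translate([1193, 0, 370]) cube([63, 841, 22]);
translate([1300, 0, 370]) cube([63, 841, 22]);
translate([1407, 0, 370]) cube([63, 841, 22]);
translate([1514, 0, 370]) cube([63, 841, 22]);
translate([1621, 0, 370]) cube([63, 841, 22]);
translate([1728, 0, 370]) cube([63, 841, 22]);


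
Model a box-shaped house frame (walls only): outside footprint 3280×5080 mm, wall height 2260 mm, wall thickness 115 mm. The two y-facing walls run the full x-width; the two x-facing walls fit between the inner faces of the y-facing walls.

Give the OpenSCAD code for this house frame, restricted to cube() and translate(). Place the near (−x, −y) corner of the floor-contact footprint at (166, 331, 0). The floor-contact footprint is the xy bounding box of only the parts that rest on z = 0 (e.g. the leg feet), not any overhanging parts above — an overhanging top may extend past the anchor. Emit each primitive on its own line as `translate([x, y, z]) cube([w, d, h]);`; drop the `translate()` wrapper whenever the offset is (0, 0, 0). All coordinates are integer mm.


translate([166, 331, 0]) cube([3280, 115, 2260]);
translate([166, 5296, 0]) cube([3280, 115, 2260]);
translate([166, 446, 0]) cube([115, 4850, 2260]);
translate([3331, 446, 0]) cube([115, 4850, 2260]);


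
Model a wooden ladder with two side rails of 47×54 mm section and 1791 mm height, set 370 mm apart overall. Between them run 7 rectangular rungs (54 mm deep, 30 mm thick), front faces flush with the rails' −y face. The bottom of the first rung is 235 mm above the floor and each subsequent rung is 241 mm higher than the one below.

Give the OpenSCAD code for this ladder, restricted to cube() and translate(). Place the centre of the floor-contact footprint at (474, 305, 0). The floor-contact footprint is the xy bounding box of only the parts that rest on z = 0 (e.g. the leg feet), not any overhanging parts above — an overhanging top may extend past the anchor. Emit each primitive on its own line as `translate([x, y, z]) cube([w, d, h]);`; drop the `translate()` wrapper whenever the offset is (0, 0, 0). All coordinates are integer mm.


translate([289, 278, 0]) cube([47, 54, 1791]);
translate([612, 278, 0]) cube([47, 54, 1791]);
translate([336, 278, 235]) cube([276, 54, 30]);
translate([336, 278, 476]) cube([276, 54, 30]);
translate([336, 278, 717]) cube([276, 54, 30]);
translate([336, 278, 958]) cube([276, 54, 30]);
translate([336, 278, 1199]) cube([276, 54, 30]);
translate([336, 278, 1440]) cube([276, 54, 30]);
translate([336, 278, 1681]) cube([276, 54, 30]);


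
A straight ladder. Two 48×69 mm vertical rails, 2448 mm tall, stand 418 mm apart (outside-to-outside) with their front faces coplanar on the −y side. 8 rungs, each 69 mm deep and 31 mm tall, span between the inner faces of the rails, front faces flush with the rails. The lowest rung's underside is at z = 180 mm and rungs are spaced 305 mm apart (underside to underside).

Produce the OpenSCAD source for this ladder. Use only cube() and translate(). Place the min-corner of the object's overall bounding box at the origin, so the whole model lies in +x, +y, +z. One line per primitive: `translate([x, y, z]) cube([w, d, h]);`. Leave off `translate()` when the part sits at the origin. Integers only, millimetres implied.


cube([48, 69, 2448]);
translate([370, 0, 0]) cube([48, 69, 2448]);
translate([48, 0, 180]) cube([322, 69, 31]);
translate([48, 0, 485]) cube([322, 69, 31]);
translate([48, 0, 790]) cube([322, 69, 31]);
translate([48, 0, 1095]) cube([322, 69, 31]);
translate([48, 0, 1400]) cube([322, 69, 31]);
translate([48, 0, 1705]) cube([322, 69, 31]);
translate([48, 0, 2010]) cube([322, 69, 31]);
translate([48, 0, 2315]) cube([322, 69, 31]);


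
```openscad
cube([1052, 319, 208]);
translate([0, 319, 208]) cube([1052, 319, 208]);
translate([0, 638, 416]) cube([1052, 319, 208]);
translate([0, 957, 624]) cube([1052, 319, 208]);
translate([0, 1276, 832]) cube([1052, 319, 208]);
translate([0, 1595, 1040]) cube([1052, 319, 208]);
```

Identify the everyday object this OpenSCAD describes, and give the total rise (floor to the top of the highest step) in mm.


A staircase. The total rise is 1248 mm.

6 identical blocks, each offset up and back from the previous — a staircase. Each step is 208 mm tall and there are 6 of them, so the total rise is 6 × 208 = 1248 mm.


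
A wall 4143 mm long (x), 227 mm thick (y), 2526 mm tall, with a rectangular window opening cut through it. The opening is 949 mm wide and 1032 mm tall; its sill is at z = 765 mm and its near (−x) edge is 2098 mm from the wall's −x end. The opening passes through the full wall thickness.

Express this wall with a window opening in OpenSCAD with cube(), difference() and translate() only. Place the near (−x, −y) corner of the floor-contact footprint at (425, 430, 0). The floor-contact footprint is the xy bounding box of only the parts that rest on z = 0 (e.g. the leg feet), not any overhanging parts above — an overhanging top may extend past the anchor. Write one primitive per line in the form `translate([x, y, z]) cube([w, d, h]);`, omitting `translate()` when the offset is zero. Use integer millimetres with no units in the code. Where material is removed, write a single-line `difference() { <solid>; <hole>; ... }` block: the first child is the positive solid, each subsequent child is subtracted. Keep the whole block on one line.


difference() { translate([425, 430, 0]) cube([4143, 227, 2526]); translate([2523, 430, 765]) cube([949, 227, 1032]); }


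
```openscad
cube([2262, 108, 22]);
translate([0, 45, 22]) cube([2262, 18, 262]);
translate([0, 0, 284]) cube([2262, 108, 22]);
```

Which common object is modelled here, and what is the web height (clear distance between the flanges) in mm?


An I-beam. The web height is 262 mm.

Two wide flanges with a thin centred web — an I-beam. Overall 306 mm minus two 22 mm flanges gives a web of 306 − 2·22 = 262 mm.


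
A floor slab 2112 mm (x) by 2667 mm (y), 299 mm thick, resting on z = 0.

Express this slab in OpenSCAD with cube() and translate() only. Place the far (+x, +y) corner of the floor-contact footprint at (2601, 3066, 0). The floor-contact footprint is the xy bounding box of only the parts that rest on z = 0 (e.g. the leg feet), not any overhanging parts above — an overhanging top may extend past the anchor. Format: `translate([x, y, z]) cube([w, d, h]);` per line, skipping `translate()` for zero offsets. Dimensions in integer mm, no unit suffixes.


translate([489, 399, 0]) cube([2112, 2667, 299]);


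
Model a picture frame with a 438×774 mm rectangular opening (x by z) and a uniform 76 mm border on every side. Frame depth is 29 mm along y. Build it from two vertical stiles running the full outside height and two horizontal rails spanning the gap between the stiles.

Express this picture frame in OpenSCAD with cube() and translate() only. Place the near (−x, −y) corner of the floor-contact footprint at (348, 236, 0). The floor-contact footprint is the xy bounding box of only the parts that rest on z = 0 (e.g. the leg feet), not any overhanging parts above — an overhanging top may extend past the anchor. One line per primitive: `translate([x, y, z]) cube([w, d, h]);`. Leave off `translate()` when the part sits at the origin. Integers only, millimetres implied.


translate([348, 236, 0]) cube([76, 29, 926]);
translate([862, 236, 0]) cube([76, 29, 926]);
translate([424, 236, 0]) cube([438, 29, 76]);
translate([424, 236, 850]) cube([438, 29, 76]);


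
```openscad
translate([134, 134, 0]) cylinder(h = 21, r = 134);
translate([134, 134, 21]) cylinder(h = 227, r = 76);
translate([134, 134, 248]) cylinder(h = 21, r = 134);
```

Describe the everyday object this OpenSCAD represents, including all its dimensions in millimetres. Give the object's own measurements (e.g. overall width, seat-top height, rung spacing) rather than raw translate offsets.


A spool: two coaxial disc flanges of radius 134 mm and thickness 21 mm, joined by a core cylinder of radius 76 mm and height 227 mm. The lower flange rests on z = 0 and the three cylinders share a vertical axis.


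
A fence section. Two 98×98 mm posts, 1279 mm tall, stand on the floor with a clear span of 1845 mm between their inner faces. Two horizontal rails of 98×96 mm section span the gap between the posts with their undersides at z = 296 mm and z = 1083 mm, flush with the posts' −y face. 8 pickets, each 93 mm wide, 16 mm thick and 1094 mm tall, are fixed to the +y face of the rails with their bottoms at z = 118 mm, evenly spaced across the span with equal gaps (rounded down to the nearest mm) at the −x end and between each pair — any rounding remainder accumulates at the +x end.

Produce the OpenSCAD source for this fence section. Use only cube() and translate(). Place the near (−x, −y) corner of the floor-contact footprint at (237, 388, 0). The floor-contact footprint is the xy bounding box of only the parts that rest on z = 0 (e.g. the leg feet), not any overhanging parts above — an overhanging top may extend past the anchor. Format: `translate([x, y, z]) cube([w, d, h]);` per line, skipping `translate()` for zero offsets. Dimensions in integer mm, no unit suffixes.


translate([237, 388, 0]) cube([98, 98, 1279]);
translate([2180, 388, 0]) cube([98, 98, 1279]);
translate([335, 388, 296]) cube([1845, 98, 96]);
translate([335, 388, 1083]) cube([1845, 98, 96]);
translate([457, 486, 118]) cube([93, 16, 1094]);
translate([672, 486, 118]) cube([93, 16, 1094]);
translate([887, 486, 118]) cube([93, 16, 1094]);
translate([1102, 486, 118]) cube([93, 16, 1094]);
translate([1317, 486, 118]) cube([93, 16, 1094]);
translate([1532, 486, 118]) cube([93, 16, 1094]);
translate([1747, 486, 118]) cube([93, 16, 1094]);
translate([1962, 486, 118]) cube([93, 16, 1094]);


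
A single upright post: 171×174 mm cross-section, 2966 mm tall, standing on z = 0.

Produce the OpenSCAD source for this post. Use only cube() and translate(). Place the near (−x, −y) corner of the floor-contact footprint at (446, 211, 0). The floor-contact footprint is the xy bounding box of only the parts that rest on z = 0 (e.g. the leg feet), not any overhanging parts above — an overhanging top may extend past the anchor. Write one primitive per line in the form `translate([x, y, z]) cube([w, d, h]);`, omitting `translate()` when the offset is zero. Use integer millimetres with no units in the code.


translate([446, 211, 0]) cube([171, 174, 2966]);


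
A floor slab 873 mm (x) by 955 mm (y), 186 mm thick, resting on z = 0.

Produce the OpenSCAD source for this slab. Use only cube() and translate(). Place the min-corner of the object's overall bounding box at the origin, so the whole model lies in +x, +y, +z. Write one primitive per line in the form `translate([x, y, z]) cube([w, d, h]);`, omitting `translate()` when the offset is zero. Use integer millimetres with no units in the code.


cube([873, 955, 186]);


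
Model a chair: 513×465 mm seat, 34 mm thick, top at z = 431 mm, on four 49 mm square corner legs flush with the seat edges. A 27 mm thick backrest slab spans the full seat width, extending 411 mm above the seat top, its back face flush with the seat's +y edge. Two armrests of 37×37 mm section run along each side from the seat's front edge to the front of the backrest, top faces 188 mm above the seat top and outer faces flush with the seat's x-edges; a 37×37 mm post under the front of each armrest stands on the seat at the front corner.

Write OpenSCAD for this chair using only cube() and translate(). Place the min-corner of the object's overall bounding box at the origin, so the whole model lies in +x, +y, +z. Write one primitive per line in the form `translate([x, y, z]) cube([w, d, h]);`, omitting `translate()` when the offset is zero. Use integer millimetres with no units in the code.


translate([0, 0, 397]) cube([513, 465, 34]);
cube([49, 49, 397]);
translate([464, 0, 0]) cube([49, 49, 397]);
translate([0, 416, 0]) cube([49, 49, 397]);
translate([464, 416, 0]) cube([49, 49, 397]);
translate([0, 438, 431]) cube([513, 27, 411]);
translate([0, 0, 582]) cube([37, 438, 37]);
translate([476, 0, 582]) cube([37, 438, 37]);
translate([0, 0, 431]) cube([37, 37, 151]);
translate([476, 0, 431]) cube([37, 37, 151]);


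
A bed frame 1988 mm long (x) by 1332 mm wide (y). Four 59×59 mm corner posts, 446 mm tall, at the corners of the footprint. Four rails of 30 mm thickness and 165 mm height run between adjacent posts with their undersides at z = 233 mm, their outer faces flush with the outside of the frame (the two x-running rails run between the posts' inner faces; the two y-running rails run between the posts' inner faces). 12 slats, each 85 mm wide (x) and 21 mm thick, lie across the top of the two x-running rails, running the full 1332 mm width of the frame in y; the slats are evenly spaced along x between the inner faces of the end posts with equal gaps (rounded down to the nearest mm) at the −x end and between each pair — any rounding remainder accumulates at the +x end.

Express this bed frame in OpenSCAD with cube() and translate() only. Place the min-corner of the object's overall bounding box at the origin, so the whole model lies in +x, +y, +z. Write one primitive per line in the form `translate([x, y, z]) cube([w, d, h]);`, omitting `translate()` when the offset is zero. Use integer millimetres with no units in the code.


cube([59, 59, 446]);
translate([0, 1273, 0]) cube([59, 59, 446]);
translate([1929, 0, 0]) cube([59, 59, 446]);
translate([1929, 1273, 0]) cube([59, 59, 446]);
translate([59, 0, 233]) cube([1870, 30, 165]);
translate([59, 1302, 233]) cube([1870, 30, 165]);
translate([0, 59, 233]) cube([30, 1214, 165]);
translate([1958, 59, 233]) cube([30, 1214, 165]);
translate([124, 0, 398]) cube([85, 1332, 21]);
translate([274, 0, 398]) cube([85, 1332, 21]);
translate([424, 0, 398]) cube([85, 1332, 21]);
translate([574, 0, 398]) cube([85, 1332, 21]);
translate([724, 0, 398]) cube([85, 1332, 21]);
translate([874, 0, 398]) cube([85, 1332, 21]);
translate([1024, 0, 398]) cube([85, 1332, 21]);
translate([1174, 0, 398]) cube([85, 1332, 21]);
translate([1324, 0, 398]) cube([85, 1332, 21]);
translate([1474, 0, 398]) cube([85, 1332, 21]);
translate([1624, 0, 398]) cube([85, 1332, 21]);
translate([1774, 0, 398]) cube([85, 1332, 21]);


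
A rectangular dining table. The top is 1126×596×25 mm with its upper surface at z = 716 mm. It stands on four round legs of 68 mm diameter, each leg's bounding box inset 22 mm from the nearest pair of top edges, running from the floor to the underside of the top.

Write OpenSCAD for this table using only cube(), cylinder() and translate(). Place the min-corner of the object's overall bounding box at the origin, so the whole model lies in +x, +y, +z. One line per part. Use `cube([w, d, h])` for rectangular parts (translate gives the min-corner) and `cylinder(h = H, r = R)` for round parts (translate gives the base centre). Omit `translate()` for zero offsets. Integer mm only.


translate([0, 0, 691]) cube([1126, 596, 25]);
translate([56, 56, 0]) cylinder(h = 691, r = 34);
translate([1070, 56, 0]) cylinder(h = 691, r = 34);
translate([56, 540, 0]) cylinder(h = 691, r = 34);
translate([1070, 540, 0]) cylinder(h = 691, r = 34);


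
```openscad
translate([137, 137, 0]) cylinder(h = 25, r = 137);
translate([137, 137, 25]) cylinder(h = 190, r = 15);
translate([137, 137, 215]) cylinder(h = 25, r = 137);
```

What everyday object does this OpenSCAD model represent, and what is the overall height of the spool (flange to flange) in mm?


A spool. The overall height is 240 mm.

Three coaxial cylinders, large–small–large — a spool. Two 25 mm flanges and a 190 mm core give 25 + 190 + 25 = 240 mm.


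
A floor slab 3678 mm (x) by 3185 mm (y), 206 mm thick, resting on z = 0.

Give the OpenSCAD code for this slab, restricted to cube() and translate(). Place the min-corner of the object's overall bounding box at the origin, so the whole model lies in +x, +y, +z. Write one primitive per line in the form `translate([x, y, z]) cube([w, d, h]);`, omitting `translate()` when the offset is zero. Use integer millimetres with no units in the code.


cube([3678, 3185, 206]);


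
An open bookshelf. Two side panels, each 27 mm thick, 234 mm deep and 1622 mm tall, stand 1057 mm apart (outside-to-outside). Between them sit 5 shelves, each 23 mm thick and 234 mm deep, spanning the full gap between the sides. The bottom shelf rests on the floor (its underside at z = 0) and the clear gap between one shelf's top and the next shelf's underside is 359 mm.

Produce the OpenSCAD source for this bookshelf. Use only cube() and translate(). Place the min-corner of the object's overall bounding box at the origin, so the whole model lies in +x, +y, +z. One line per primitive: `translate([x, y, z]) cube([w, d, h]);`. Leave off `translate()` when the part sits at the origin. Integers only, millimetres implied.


cube([27, 234, 1622]);
translate([1030, 0, 0]) cube([27, 234, 1622]);
translate([27, 0, 0]) cube([1003, 234, 23]);
translate([27, 0, 382]) cube([1003, 234, 23]);
translate([27, 0, 764]) cube([1003, 234, 23]);
translate([27, 0, 1146]) cube([1003, 234, 23]);
translate([27, 0, 1528]) cube([1003, 234, 23]);


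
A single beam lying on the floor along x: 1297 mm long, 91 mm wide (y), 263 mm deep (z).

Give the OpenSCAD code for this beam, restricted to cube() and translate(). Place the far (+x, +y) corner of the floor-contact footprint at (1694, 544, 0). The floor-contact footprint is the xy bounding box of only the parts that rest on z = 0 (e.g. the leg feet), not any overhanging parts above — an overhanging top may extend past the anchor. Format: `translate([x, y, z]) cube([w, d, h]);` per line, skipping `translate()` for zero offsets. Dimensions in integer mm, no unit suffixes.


translate([397, 453, 0]) cube([1297, 91, 263]);


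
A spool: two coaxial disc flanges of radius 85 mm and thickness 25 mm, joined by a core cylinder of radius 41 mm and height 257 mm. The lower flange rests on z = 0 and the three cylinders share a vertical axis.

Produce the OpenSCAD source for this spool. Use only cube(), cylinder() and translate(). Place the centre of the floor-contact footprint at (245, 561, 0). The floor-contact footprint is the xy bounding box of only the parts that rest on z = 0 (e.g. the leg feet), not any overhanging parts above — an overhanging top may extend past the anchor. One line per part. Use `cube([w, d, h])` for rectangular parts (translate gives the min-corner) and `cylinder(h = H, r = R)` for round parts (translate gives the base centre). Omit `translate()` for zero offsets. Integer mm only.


translate([245, 561, 0]) cylinder(h = 25, r = 85);
translate([245, 561, 25]) cylinder(h = 257, r = 41);
translate([245, 561, 282]) cylinder(h = 25, r = 85);


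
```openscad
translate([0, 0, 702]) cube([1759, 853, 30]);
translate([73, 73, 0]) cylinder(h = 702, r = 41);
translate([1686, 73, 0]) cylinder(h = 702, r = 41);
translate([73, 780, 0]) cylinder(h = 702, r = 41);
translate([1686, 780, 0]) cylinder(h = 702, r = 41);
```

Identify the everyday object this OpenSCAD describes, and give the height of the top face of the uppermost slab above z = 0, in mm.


A table. The table height is 732 mm.

A 1759×853×30 slab sits at z = 702 on four Ø82 mm round legs — a table. The top surface is at 702 + 30 = 732 mm.


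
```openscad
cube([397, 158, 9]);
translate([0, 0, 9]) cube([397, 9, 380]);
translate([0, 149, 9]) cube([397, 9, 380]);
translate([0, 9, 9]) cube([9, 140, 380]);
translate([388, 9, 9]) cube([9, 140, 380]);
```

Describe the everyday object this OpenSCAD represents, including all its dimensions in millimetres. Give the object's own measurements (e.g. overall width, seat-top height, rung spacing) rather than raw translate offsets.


An open-topped rectangular box: outside dimensions 397×158×389 mm, with a uniform wall and base thickness of 9 mm. The base is a full 397×158 slab on the floor; four walls sit on top of the base. The front and back walls (the −y and +y sides) span the full width; the two side walls fit between them.


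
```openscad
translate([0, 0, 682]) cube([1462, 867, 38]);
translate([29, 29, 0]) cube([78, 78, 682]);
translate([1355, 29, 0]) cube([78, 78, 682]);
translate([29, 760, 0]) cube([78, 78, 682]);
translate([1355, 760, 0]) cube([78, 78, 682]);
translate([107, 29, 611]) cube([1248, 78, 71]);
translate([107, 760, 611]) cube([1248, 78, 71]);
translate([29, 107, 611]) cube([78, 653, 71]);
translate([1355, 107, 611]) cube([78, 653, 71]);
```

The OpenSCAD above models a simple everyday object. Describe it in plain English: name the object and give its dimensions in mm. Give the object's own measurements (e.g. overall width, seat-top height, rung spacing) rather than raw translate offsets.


A table: top 1462 mm (x) × 867 mm (y), 38 mm thick, upper face at z = 720 mm, on four 78×78 mm square legs, each inset 29 mm from the nearest pair of top edges from z = 0 to the bottom of the top. Four apron rails, 78 mm thick and 71 mm tall, run between adjacent legs with their top edges flush with the underside of the top and their outer faces flush with the legs' outer faces.


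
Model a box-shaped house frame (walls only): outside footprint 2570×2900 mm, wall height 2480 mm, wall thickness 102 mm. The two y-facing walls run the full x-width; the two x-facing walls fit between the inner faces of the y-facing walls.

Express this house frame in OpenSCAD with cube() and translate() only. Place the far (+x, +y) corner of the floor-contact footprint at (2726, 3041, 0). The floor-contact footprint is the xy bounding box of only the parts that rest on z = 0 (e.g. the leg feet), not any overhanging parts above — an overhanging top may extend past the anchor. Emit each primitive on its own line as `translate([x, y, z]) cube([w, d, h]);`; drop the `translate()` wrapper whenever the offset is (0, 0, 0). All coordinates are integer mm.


translate([156, 141, 0]) cube([2570, 102, 2480]);
translate([156, 2939, 0]) cube([2570, 102, 2480]);
translate([156, 243, 0]) cube([102, 2696, 2480]);
translate([2624, 243, 0]) cube([102, 2696, 2480]);


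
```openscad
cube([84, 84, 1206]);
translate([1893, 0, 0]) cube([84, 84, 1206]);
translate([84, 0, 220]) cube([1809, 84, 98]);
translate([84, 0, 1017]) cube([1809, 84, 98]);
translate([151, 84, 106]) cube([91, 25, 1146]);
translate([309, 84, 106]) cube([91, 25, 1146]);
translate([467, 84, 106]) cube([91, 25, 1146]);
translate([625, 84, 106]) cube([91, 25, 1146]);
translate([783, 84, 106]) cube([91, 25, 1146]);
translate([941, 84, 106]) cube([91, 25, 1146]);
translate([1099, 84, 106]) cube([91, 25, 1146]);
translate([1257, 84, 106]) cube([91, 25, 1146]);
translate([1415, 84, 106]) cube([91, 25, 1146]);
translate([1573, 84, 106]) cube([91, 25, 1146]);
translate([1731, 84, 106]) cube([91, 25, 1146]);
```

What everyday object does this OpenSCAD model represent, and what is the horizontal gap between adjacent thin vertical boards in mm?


A fence section. The picket gap is 67 mm.

Two posts, two rails, 11 pickets — a fence section. Span 1809 mm holds 11 pickets of 91 mm with 12 equal gaps: ⌊(1809 − 11·91) / 12⌋ = 67 mm.


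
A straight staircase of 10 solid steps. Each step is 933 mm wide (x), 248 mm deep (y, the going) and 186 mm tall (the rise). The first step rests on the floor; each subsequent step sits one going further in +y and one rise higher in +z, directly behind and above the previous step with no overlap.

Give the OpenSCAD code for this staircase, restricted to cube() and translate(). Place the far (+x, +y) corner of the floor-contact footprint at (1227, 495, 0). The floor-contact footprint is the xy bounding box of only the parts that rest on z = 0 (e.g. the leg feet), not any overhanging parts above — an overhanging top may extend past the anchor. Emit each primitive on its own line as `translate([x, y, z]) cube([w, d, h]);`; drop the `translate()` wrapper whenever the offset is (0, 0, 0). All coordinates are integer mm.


translate([294, 247, 0]) cube([933, 248, 186]);
translate([294, 495, 186]) cube([933, 248, 186]);
translate([294, 743, 372]) cube([933, 248, 186]);
translate([294, 991, 558]) cube([933, 248, 186]);
translate([294, 1239, 744]) cube([933, 248, 186]);
translate([294, 1487, 930]) cube([933, 248, 186]);
translate([294, 1735, 1116]) cube([933, 248, 186]);
translate([294, 1983, 1302]) cube([933, 248, 186]);
translate([294, 2231, 1488]) cube([933, 248, 186]);
translate([294, 2479, 1674]) cube([933, 248, 186]);


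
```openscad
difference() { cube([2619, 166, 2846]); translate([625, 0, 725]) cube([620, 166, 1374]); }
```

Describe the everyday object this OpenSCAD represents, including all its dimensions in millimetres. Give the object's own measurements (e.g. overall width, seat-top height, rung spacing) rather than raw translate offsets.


A wall 2619 mm long (x), 166 mm thick (y), 2846 mm tall, with a rectangular window opening cut through it. The opening is 620 mm wide and 1374 mm tall; its sill is at z = 725 mm and its near (−x) edge is 625 mm from the wall's −x end. The opening passes through the full wall thickness.


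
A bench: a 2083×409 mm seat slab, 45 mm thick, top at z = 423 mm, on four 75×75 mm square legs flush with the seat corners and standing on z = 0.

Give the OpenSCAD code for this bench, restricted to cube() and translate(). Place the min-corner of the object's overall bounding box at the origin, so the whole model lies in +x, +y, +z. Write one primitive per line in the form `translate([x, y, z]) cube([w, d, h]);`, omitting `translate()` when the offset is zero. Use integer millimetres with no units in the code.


translate([0, 0, 378]) cube([2083, 409, 45]);
cube([75, 75, 378]);
translate([0, 334, 0]) cube([75, 75, 378]);
translate([2008, 0, 0]) cube([75, 75, 378]);
translate([2008, 334, 0]) cube([75, 75, 378]);


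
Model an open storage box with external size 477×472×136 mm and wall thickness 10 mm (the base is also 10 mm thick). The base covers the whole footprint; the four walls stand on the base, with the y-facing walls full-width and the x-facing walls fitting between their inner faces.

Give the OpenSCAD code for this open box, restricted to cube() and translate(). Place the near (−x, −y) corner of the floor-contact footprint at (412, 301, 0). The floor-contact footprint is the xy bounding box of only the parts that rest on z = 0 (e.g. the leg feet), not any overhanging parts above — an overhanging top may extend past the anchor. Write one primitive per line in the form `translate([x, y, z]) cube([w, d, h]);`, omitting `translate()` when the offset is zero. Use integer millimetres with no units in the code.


translate([412, 301, 0]) cube([477, 472, 10]);
translate([412, 301, 10]) cube([477, 10, 126]);
translate([412, 763, 10]) cube([477, 10, 126]);
translate([412, 311, 10]) cube([10, 452, 126]);
translate([879, 311, 10]) cube([10, 452, 126]);


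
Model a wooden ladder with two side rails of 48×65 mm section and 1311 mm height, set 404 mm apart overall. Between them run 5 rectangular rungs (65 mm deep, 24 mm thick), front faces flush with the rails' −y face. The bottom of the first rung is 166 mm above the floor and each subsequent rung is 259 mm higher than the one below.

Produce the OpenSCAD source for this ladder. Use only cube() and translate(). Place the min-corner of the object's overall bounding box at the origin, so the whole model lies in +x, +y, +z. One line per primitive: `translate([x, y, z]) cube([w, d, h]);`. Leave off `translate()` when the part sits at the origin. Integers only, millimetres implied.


// rung span = 404 - 2*48 = 308
// rung[k] z = 166 + k*259
cube([48, 65, 1311]);
translate([356, 0, 0]) cube([48, 65, 1311]);
translate([48, 0, 166]) cube([308, 65, 24]);
translate([48, 0, 425]) cube([308, 65, 24]);
translate([48, 0, 684]) cube([308, 65, 24]);
translate([48, 0, 943]) cube([308, 65, 24]);
translate([48, 0, 1202]) cube([308, 65, 24]);


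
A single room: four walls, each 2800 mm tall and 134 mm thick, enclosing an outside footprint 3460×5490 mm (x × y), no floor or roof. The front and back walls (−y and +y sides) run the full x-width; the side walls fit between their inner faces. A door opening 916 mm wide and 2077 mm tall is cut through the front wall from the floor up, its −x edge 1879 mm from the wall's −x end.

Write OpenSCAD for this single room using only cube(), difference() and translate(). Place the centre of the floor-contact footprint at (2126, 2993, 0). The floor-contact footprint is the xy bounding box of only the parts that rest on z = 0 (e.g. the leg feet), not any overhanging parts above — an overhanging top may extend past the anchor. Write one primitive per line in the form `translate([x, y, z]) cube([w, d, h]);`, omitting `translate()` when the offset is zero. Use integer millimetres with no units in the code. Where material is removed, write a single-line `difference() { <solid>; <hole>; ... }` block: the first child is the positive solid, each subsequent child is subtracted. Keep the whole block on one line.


difference() { translate([396, 248, 0]) cube([3460, 134, 2800]); translate([2275, 248, 0]) cube([916, 134, 2077]); }
translate([396, 5604, 0]) cube([3460, 134, 2800]);
translate([396, 382, 0]) cube([134, 5222, 2800]);
translate([3722, 382, 0]) cube([134, 5222, 2800]);


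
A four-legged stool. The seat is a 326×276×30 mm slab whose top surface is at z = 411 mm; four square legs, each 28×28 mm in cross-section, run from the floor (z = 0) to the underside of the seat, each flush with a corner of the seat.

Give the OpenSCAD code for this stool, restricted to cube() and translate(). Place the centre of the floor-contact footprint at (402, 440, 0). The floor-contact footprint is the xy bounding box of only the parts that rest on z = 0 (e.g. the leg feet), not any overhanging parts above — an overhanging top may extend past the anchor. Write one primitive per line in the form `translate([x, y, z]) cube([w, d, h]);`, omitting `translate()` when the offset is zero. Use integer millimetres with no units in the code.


// leg_h = 411 - 30 = 381
translate([239, 302, 381]) cube([326, 276, 30]);
translate([239, 302, 0]) cube([28, 28, 381]);
translate([537, 302, 0]) cube([28, 28, 381]);
translate([239, 550, 0]) cube([28, 28, 381]);
translate([537, 550, 0]) cube([28, 28, 381]);


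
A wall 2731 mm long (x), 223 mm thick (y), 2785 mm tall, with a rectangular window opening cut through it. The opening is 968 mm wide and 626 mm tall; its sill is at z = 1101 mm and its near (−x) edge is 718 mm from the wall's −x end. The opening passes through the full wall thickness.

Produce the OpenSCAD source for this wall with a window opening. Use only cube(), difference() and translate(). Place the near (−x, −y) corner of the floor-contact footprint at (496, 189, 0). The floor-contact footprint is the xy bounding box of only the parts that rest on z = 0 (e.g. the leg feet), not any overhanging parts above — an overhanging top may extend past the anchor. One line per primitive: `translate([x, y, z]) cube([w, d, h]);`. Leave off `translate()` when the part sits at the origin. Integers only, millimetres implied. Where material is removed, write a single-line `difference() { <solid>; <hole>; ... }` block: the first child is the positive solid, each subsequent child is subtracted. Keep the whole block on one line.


difference() { translate([496, 189, 0]) cube([2731, 223, 2785]); translate([1214, 189, 1101]) cube([968, 223, 626]); }


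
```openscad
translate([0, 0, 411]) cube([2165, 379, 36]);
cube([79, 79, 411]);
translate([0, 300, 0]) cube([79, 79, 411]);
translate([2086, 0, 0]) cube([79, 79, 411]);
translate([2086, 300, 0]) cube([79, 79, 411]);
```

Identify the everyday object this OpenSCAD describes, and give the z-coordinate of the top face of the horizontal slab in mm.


A bench. The seat-top height is 447 mm.

A long slab on four corner posts — a bench. The slab sits at z = 411 with thickness 36, so the top is 411 + 36 = 447 mm.


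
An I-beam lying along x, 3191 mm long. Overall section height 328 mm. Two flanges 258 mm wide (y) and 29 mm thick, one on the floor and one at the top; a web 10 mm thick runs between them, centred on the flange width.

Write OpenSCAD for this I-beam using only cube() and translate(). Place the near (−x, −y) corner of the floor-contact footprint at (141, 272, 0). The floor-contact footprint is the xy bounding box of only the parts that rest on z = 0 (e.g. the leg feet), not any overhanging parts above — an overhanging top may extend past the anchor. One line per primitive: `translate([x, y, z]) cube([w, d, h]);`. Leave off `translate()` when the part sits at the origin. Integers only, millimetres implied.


translate([141, 272, 0]) cube([3191, 258, 29]);
translate([141, 396, 29]) cube([3191, 10, 270]);
translate([141, 272, 299]) cube([3191, 258, 29]);


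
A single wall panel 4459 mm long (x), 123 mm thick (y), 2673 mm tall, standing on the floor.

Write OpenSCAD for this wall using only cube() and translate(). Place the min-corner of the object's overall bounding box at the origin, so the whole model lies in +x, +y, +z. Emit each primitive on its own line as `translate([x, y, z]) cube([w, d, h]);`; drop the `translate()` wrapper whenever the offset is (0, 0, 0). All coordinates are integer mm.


cube([4459, 123, 2673]);


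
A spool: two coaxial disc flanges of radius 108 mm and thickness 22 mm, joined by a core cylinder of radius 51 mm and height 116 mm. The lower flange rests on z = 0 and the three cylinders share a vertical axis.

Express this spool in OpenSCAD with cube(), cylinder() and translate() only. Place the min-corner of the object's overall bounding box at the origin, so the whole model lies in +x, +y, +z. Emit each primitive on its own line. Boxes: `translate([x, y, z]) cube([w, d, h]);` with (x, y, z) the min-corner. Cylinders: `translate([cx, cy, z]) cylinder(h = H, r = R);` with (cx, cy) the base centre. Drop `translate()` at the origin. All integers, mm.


translate([108, 108, 0]) cylinder(h = 22, r = 108);
translate([108, 108, 22]) cylinder(h = 116, r = 51);
translate([108, 108, 138]) cylinder(h = 22, r = 108);


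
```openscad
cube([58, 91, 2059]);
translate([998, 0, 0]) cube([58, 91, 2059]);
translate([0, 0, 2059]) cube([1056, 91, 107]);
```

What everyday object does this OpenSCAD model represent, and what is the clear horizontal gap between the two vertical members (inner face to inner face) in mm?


A door frame. The clear opening width is 940 mm.

Two 2059 mm tall posts with a header on top — a door frame. The left jamb is 58 mm wide at x = 0; the right jamb starts at x = 998. The clear opening is 998 − 58 = 940 mm.


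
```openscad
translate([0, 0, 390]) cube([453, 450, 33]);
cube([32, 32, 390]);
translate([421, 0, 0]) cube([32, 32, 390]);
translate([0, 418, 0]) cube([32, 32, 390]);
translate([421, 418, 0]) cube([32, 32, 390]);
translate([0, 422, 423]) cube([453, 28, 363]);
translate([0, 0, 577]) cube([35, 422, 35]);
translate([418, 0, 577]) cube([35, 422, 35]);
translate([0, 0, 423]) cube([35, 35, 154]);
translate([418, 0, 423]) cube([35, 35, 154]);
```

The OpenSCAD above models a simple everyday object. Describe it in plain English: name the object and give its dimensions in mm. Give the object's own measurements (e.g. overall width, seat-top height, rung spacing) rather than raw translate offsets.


A chair. The seat is a 453×450×33 mm slab with its top at z = 423 mm, on four 32×32 mm corner legs (flush with the seat edges, standing on z = 0). A flat backrest 28 mm thick, 363 mm tall, spans the full seat width and rises from the seat top along its +y edge, rear face flush with the rear of the seat. Two armrests of 35×35 mm section run along each side from the seat's front edge to the front of the backrest, top faces 189 mm above the seat top and outer faces flush with the seat's x-edges; a 35×35 mm post under the front of each armrest stands on the seat at the front corner.


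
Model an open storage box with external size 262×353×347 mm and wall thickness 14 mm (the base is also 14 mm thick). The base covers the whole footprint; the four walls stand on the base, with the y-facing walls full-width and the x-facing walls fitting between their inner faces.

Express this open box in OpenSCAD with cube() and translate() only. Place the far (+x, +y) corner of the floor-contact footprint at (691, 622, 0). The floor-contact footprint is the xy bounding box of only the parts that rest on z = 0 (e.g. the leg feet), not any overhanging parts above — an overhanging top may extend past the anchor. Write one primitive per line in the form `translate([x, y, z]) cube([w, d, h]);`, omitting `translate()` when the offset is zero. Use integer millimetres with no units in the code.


translate([429, 269, 0]) cube([262, 353, 14]);
translate([429, 269, 14]) cube([262, 14, 333]);
translate([429, 608, 14]) cube([262, 14, 333]);
translate([429, 283, 14]) cube([14, 325, 333]);
translate([677, 283, 14]) cube([14, 325, 333]);


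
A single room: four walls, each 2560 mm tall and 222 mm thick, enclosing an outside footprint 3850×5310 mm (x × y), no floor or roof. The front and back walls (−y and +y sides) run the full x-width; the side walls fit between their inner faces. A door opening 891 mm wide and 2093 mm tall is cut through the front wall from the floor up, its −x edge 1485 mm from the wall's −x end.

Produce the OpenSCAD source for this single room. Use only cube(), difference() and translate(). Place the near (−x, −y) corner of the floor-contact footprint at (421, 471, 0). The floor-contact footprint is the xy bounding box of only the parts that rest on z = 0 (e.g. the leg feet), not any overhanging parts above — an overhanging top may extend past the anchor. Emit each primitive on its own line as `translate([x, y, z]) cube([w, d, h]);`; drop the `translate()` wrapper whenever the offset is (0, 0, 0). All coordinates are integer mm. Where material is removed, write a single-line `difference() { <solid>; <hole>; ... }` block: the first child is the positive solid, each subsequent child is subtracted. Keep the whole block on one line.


difference() { translate([421, 471, 0]) cube([3850, 222, 2560]); translate([1906, 471, 0]) cube([891, 222, 2093]); }
translate([421, 5559, 0]) cube([3850, 222, 2560]);
translate([421, 693, 0]) cube([222, 4866, 2560]);
translate([4049, 693, 0]) cube([222, 4866, 2560]);
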